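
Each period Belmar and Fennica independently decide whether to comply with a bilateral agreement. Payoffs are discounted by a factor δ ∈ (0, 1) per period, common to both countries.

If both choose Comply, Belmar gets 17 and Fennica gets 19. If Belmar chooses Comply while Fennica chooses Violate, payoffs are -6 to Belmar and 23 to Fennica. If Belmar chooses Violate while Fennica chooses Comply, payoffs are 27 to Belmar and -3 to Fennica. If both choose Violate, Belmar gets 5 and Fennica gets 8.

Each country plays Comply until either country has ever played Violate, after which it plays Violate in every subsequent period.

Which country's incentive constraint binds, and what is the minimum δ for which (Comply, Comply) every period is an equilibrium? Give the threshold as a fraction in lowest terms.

Belmar; δ ≥ 5/11

Belmar: cooperation gives 17 each period; deviation gives 27 once then 5 forever.
  17/(1−δ) ≥ 27 + 5δ/(1−δ) ⇒ δ ≥ 10/22 = 5/11.
Fennica: cooperation gives 19 each period; deviation gives 23 once then 8 forever.
  δ ≥ 4/15.
Both must hold, so the binding constraint is Belmar's: δ ≥ 5/11.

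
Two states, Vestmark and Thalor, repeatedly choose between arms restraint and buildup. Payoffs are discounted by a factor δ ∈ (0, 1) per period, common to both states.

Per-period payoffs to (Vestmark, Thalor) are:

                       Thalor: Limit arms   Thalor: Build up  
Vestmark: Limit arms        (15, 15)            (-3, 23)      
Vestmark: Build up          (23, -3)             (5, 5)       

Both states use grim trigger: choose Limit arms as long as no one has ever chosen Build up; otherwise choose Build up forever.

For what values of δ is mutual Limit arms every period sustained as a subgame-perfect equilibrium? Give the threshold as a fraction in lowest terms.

One-period gain from deviating is 23 − 15 = 8. The loss is 15 − 5 = 10 in every subsequent period, with present value 10·δ/(1−δ).
Deviation is unprofitable when 10·δ/(1−δ) ≥ 8, i.e. δ/(1−δ) ≥ 4/5.
Equivalently δ ≥ 8/(8+10) = 4/9.

4/9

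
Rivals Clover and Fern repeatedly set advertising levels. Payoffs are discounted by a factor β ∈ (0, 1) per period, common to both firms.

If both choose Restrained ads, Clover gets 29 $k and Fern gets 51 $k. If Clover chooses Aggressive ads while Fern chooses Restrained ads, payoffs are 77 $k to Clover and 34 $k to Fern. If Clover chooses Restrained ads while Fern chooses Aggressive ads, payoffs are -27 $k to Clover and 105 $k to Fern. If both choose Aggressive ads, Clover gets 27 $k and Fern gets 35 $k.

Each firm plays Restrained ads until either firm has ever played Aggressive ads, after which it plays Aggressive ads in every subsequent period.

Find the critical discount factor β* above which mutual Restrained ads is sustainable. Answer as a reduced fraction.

24/25

Clover: cooperation gives 29 each period; deviation gives 77 once then 27 forever.
  29/(1−β) ≥ 77 + 27β/(1−β) ⇒ β ≥ 48/50 = 24/25.
Fern: cooperation gives 51 each period; deviation gives 105 once then 35 forever.
  β ≥ 54/70 = 27/35.
Both must hold, so the binding constraint is Clover's: β ≥ 24/25.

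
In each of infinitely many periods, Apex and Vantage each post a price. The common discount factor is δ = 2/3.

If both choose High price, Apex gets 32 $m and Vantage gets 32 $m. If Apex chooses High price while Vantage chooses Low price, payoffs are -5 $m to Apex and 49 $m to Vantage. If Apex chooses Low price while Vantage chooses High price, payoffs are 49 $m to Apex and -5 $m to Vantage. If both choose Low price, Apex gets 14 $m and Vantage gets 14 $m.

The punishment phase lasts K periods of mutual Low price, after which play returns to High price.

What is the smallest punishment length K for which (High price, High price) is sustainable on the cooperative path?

No profitable deviation requires (32−14)(δ+…+δ^K) ≥ 49−32, i.e. δ+…+δ^K ≥ 17/18 ≈ 0.9444.
With δ = 2/3, the partial sums are K=1: 0.6667, K=2: 1.1111.
K = 2 is the first length at which the sum reaches 0.9444.

2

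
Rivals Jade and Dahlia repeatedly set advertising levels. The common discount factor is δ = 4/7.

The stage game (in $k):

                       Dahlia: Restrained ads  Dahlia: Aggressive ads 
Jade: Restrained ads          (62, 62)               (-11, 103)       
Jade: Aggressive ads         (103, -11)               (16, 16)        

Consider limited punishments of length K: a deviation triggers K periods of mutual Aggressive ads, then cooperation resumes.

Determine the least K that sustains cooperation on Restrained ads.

IC: δ(1−δ^K)/(1−δ) ≥ (103−62)/(62−16) = 41/46.
With δ = 4/7: need 1 − δ^K ≥ 41/46·(1−4/7)/(4/7), i.e. δ^K ≤ 0.3315.
Since (4/7)^1 = 0.5714 and (4/7)^2 = 0.3265, the smallest such K is 2.

2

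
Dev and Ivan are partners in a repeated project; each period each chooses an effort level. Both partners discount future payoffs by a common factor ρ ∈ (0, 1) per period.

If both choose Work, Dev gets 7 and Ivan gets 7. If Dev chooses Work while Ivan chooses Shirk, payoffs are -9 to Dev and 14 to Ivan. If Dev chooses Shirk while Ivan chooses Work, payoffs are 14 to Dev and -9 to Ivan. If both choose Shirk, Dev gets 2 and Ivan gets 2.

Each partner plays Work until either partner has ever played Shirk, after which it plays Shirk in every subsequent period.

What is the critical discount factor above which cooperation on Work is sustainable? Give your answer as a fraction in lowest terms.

One-period gain from deviating is 14 − 7 = 7. The loss is 7 − 2 = 5 in every subsequent period, with present value 5·ρ/(1−ρ).
Deviation is unprofitable when 5·ρ/(1−ρ) ≥ 7, i.e. ρ/(1−ρ) ≥ 7/5.
Equivalently ρ ≥ 7/(7+5) = 7/12.

7/12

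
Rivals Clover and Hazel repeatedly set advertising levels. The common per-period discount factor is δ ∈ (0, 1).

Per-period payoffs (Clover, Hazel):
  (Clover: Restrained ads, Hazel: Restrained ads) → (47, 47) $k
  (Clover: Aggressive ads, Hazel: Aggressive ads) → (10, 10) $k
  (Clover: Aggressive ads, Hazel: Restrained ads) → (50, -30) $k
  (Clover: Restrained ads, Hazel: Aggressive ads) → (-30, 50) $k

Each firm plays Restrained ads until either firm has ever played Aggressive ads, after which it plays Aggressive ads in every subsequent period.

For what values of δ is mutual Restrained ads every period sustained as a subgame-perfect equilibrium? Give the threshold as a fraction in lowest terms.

3/40

One-period gain from deviating is 50 − 47 = 3. The loss is 47 − 10 = 37 in every subsequent period, with present value 37·δ/(1−δ).
Deviation is unprofitable when 37·δ/(1−δ) ≥ 3, i.e. δ/(1−δ) ≥ 3/37.
Equivalently δ ≥ 3/(3+37) = 3/40.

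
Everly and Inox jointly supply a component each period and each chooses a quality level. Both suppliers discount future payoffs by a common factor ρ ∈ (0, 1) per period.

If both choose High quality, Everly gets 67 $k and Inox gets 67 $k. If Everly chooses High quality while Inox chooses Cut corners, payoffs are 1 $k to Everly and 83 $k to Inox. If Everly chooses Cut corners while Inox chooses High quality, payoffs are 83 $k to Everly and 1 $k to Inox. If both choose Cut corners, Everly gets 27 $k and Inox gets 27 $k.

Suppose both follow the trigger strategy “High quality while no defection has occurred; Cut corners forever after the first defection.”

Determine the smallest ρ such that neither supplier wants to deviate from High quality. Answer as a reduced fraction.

Cooperation forever yields 67 each period: 67/(1−ρ).
Deviating yields 83 once, then 27 forever: 83 + 27ρ/(1−ρ).
No profitable deviation requires 67/(1−ρ) ≥ 83 + 27ρ/(1−ρ).
Multiplying by (1−ρ): 67 ≥ 83(1−ρ) + 27ρ = 83 − 56ρ.
So 56ρ ≥ 16, i.e. ρ ≥ 16/56 = 2/7.

2/7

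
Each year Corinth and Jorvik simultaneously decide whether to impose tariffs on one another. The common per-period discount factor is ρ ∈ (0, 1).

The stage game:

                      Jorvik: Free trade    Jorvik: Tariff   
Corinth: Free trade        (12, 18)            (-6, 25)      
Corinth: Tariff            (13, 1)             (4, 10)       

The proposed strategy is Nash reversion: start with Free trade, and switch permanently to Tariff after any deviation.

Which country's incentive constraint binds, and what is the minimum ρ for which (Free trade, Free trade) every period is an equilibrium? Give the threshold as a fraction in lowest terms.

For Corinth: deviation gain 13−12 = 1, per-period punishment loss 12−4 = 8. IC gives ρ ≥ 1/9.
For Jorvik: gain 7, loss 8 per period, so ρ ≥ 7/15.
The tighter constraint is Jorvik's, so cooperation needs ρ ≥ 7/15.

Jorvik; ρ ≥ 7/15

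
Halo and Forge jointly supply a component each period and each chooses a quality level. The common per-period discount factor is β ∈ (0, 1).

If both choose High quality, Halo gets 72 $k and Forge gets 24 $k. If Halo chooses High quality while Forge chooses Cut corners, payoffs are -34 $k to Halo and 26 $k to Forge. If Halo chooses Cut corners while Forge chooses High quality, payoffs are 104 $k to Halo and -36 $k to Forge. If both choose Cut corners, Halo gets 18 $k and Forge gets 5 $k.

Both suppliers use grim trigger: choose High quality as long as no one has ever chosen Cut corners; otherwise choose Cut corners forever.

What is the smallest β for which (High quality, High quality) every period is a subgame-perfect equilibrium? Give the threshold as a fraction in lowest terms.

16/43

Halo's threshold: (104−72)/(104−18) = 16/43.
Forge's threshold: (26−24)/(26−5) = 2/21.
16/43 > 2/21, so Halo binds and β* = 16/43.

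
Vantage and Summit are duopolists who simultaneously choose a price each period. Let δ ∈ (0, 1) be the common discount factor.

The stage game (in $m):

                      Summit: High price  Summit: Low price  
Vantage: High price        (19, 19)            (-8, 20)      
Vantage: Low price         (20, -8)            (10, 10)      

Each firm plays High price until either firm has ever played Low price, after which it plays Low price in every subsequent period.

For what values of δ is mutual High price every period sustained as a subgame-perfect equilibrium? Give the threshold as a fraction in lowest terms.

1/10

Cooperation forever yields 19 each period: 19/(1−δ).
Deviating yields 20 once, then 10 forever: 20 + 10δ/(1−δ).
No profitable deviation requires 19/(1−δ) ≥ 20 + 10δ/(1−δ).
Multiplying by (1−δ): 19 ≥ 20(1−δ) + 10δ = 20 − 10δ.
So 10δ ≥ 1, i.e. δ ≥ 1/10.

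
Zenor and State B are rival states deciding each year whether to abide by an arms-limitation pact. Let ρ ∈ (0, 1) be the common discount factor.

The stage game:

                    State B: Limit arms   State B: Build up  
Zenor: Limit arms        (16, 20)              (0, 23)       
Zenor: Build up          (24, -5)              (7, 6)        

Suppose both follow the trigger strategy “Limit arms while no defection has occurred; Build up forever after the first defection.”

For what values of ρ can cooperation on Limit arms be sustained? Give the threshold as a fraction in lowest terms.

Zenor: cooperation gives 16 each period; deviation gives 24 once then 7 forever.
  16/(1−ρ) ≥ 24 + 7ρ/(1−ρ) ⇒ ρ ≥ 8/17.
State B: cooperation gives 20 each period; deviation gives 23 once then 6 forever.
  ρ ≥ 3/17.
Both must hold, so the binding constraint is Zenor's: ρ ≥ 8/17.

8/17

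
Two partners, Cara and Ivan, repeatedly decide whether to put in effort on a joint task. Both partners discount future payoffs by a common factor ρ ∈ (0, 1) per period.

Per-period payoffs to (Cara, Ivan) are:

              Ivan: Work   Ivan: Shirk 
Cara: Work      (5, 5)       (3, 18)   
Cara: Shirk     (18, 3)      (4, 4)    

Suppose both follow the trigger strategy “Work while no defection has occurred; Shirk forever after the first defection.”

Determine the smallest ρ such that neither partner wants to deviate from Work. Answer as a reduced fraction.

13/14

5/(1−ρ) ≥ 18 + 4ρ/(1−ρ)
5 ≥ 18 − 14ρ
ρ ≥ 13/14.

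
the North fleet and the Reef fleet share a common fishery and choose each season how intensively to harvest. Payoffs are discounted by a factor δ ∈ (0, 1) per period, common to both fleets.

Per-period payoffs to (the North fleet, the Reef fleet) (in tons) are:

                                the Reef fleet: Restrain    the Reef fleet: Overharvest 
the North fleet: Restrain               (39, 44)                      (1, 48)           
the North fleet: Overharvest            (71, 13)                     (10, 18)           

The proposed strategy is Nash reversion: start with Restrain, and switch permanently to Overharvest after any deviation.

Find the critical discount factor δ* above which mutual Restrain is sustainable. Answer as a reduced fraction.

For the North fleet: deviation gain 71−39 = 32, per-period punishment loss 39−10 = 29. IC gives δ ≥ 32/61.
For the Reef fleet: gain 4, loss 26 per period, so δ ≥ 4/30 = 2/15.
The tighter constraint is the North fleet's, so cooperation needs δ ≥ 32/61.

32/61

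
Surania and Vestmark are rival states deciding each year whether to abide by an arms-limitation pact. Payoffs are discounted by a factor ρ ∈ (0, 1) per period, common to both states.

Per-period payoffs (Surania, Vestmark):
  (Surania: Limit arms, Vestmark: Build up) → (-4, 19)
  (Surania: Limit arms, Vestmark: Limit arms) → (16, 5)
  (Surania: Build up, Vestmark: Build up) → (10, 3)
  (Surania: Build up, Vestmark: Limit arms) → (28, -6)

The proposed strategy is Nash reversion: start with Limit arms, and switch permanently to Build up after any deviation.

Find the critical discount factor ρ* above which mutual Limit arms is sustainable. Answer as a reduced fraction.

Surania's threshold: (28−16)/(28−10) = 2/3.
Vestmark's threshold: (19−5)/(19−3) = 7/8.
2/3 < 7/8, so Vestmark binds and ρ* = 7/8.

7/8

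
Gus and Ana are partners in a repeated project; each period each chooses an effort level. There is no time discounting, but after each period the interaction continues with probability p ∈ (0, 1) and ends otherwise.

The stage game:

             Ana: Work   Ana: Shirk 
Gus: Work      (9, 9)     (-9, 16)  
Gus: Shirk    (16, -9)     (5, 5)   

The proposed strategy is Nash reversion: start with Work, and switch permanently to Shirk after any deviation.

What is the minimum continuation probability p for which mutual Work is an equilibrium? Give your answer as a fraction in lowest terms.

With no time discounting, the continuation probability p plays the role of the discount factor.
Grim-trigger IC: 9/(1−p) ≥ 16 + 5p/(1−p) ⇒ p ≥ (16−9)/(16−5) = 7/11.

7/11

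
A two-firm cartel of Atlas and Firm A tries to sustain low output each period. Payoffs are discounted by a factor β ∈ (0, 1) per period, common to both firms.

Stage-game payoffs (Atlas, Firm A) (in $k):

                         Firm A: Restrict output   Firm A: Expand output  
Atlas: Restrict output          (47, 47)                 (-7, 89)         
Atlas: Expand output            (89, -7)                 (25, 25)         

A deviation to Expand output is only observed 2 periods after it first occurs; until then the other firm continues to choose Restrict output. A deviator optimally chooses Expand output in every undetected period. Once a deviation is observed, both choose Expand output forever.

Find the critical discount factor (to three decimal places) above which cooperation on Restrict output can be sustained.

0.810

A deviator earns 89 for 2 periods, then 25 forever; cooperating earns 47 forever. Multiplying the IC by (1−β):
47 ≥ 89(1−β^2) + 25β^2, so 64·β^2 ≥ 42 and β^2 ≥ 21/32.
β ≥ (21/32)^(1/2) ≈ 0.810.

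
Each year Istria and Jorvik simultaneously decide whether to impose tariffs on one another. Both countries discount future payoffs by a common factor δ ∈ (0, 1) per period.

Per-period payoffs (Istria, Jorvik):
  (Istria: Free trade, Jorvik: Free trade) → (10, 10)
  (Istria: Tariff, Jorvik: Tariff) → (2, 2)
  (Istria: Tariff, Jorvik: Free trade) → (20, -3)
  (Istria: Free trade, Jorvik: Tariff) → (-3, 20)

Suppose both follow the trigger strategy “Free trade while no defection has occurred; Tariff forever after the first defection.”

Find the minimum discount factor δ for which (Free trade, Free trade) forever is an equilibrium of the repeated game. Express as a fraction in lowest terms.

5/9

Cooperation forever yields 10 each period: 10/(1−δ).
Deviating yields 20 once, then 2 forever: 20 + 2δ/(1−δ).
No profitable deviation requires 10/(1−δ) ≥ 20 + 2δ/(1−δ).
Multiplying by (1−δ): 10 ≥ 20(1−δ) + 2δ = 20 − 18δ.
So 18δ ≥ 10, i.e. δ ≥ 10/18 = 5/9.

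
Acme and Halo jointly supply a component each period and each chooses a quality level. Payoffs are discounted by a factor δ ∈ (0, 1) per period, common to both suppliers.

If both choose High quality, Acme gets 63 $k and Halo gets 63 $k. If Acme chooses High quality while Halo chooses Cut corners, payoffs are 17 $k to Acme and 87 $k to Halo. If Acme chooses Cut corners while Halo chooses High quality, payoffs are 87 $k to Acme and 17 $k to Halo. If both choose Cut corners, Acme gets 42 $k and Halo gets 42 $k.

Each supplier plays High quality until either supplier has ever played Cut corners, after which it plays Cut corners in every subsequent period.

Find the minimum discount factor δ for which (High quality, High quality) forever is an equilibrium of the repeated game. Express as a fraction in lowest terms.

8/15

One-period gain from deviating is 87 − 63 = 24. The loss is 63 − 42 = 21 in every subsequent period, with present value 21·δ/(1−δ).
Deviation is unprofitable when 21·δ/(1−δ) ≥ 24, i.e. δ/(1−δ) ≥ 8/7.
Equivalently δ ≥ 24/(24+21) = 8/15.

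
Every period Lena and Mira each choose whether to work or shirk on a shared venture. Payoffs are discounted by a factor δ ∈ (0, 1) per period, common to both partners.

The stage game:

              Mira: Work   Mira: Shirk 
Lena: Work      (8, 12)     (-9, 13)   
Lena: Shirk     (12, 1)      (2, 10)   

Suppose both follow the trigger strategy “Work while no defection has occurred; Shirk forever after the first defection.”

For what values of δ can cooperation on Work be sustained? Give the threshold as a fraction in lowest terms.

For Lena: deviation gain 12−8 = 4, per-period punishment loss 8−2 = 6. IC gives δ ≥ 4/10 = 2/5.
For Mira: gain 1, loss 2 per period, so δ ≥ 1/3.
The tighter constraint is Lena's, so cooperation needs δ ≥ 2/5.

2/5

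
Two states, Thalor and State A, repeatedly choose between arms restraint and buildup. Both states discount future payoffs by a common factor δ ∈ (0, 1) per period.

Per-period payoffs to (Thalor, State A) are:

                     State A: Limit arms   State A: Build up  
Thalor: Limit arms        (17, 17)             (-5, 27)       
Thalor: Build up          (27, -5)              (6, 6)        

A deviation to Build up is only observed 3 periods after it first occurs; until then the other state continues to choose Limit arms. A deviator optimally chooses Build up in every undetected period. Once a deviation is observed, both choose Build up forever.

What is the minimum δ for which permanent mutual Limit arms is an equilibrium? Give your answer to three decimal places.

Deviating for the 3 undetected periods gains 27−17 = 10 per period over cooperation, then loses 17−6 = 11 per period forever once punishment starts.
Gain: 10(1 + δ + … + δ^2); loss: 11·δ^3/(1−δ).
No profitable deviation ⇔ 10(1−δ^3) ≤ 11·δ^3, i.e. δ^3 ≥ 10/(10+11) = 10/21.
Hence δ ≥ (10/21)^(1/3) ≈ 0.781.

0.781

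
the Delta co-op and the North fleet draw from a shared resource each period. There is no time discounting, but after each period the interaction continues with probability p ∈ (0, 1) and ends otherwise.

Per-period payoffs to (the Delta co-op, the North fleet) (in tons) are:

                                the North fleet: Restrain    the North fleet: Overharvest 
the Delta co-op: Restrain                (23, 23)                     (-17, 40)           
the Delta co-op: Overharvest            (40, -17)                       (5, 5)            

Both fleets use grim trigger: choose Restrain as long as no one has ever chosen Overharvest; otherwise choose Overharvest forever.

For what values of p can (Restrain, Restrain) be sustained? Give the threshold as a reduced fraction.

17/35

With no time discounting, the continuation probability p plays the role of the discount factor.
Grim-trigger IC: 23/(1−p) ≥ 40 + 5p/(1−p) ⇒ p ≥ (40−23)/(40−5) = 17/35.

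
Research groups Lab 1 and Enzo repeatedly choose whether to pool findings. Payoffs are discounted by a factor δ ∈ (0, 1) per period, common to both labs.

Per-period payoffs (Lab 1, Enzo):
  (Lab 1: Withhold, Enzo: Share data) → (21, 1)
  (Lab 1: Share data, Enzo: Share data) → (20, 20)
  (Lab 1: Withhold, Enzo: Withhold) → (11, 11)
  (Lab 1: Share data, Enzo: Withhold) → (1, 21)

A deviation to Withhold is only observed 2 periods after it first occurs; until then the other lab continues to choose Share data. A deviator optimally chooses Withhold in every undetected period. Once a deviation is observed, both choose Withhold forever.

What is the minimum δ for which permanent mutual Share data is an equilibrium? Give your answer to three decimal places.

Deviating for the 2 undetected periods gains 21−20 = 1 per period over cooperation, then loses 20−11 = 9 per period forever once punishment starts.
Gain: 1(1 + δ + … + δ^1); loss: 9·δ^2/(1−δ).
No profitable deviation ⇔ 1(1−δ^2) ≤ 9·δ^2, i.e. δ^2 ≥ 1/(1+9) = 1/10.
Hence δ ≥ (1/10)^(1/2) ≈ 0.316.

0.316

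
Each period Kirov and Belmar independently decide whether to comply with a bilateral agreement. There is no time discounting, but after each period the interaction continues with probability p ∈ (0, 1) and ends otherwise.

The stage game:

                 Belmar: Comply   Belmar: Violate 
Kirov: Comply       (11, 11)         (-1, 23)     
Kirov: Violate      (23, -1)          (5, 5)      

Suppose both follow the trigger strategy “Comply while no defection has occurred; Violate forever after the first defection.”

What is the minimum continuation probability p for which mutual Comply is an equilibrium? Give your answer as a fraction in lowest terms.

With no time discounting, the continuation probability p plays the role of the discount factor.
Grim-trigger IC: 11/(1−p) ≥ 23 + 5p/(1−p) ⇒ p ≥ (23−11)/(23−5) = 2/3.

2/3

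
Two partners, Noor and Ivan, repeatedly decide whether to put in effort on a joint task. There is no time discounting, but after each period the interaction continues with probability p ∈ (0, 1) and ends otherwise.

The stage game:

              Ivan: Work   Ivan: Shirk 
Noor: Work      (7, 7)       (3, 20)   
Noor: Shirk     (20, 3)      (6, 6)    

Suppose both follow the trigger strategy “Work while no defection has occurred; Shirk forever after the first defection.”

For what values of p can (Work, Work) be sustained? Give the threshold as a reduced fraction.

Expected cooperation value is 7 + p·7 + p²·7 + … = 7/(1−p); deviation gives 20 + p·6/(1−p).
7 ≥ 20(1−p) + 6p ⇒ 14p ≥ 13 ⇒ p ≥ 13/14.

13/14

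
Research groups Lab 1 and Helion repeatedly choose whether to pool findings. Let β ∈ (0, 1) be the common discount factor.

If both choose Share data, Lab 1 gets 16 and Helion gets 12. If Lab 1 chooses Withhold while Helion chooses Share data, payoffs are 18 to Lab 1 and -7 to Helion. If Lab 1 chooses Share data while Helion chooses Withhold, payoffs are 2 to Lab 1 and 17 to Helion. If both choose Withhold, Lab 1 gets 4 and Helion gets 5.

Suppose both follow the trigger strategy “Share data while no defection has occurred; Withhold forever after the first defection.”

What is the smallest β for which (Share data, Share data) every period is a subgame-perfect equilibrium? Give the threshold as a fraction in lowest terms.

Lab 1's threshold: (18−16)/(18−4) = 1/7.
Helion's threshold: (17−12)/(17−5) = 5/12.
1/7 < 5/12, so Helion binds and β* = 5/12.

5/12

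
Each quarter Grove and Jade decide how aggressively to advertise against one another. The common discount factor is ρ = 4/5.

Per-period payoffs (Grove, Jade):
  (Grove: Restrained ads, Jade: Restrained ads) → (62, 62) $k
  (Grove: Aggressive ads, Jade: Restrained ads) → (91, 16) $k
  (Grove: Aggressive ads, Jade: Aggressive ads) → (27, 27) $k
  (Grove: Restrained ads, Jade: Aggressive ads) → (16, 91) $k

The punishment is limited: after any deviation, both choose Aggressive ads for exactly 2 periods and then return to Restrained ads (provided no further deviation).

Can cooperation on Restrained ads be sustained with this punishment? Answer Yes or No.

Yes

Comparing payoff streams over the 3 periods until play realigns: cooperate → 62(1+ρ+…+ρ^2); deviate → 91 + 27(ρ+…+ρ^2).
Cooperation is sustained iff (62−27)(ρ+…+ρ^2) ≥ 91−62.
ρ+…+ρ^2 = 4/5·(1−(4/5)^2)/(1−4/5) = 1.4400, and (91−62)/(62−27) = 0.8286.
1.4400 ≥ 0.8286, so cooperation is sustainable.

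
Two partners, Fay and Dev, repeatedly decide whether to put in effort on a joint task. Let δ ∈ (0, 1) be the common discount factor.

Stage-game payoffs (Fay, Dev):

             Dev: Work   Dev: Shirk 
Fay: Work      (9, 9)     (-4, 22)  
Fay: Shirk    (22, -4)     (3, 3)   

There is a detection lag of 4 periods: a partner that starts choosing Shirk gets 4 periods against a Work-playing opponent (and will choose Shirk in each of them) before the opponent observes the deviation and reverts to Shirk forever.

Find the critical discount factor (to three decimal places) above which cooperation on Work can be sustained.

The best deviation is to choose Shirk for all 4 undetected periods, earning 22 each, then 3 forever once detected.
Deviation value: 22(1−δ^4)/(1−δ) + 3δ^4/(1−δ); cooperation value: 9/(1−δ).
IC: 9 ≥ 22(1−δ^4) + 3δ^4 = 22 − 19δ^4.
So δ^4 ≥ 13/19, giving δ ≥ (13/19)^(1/4) ≈ 0.909.

0.909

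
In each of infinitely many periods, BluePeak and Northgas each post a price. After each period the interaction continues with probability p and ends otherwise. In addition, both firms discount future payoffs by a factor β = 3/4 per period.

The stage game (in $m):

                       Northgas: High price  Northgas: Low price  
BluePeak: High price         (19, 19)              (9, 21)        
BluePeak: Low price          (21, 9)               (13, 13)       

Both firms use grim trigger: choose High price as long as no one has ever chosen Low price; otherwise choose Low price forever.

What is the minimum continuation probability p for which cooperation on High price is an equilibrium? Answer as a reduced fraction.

Expected continuation weight on next period's payoff is β·p = 3/4·p, which plays the role of the discount factor.
Cooperation requires 3/4·p ≥ (21−19)/(21−13) = 1/4, hence p ≥ 1/3.

1/3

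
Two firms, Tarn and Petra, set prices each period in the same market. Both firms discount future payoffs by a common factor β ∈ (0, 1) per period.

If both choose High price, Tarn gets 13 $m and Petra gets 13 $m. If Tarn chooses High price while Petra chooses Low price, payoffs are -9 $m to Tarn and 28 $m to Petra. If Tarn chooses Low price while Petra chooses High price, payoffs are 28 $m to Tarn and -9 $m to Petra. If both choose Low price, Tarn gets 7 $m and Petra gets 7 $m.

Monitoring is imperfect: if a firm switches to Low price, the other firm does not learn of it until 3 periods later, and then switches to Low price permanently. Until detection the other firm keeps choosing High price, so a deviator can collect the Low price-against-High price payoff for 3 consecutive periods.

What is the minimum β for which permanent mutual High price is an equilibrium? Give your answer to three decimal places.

0.894

The best deviation is to choose Low price for all 3 undetected periods, earning 28 each, then 7 forever once detected.
Deviation value: 28(1−β^3)/(1−β) + 7β^3/(1−β); cooperation value: 13/(1−β).
IC: 13 ≥ 28(1−β^3) + 7β^3 = 28 − 21β^3.
So β^3 ≥ 15/21 = 5/7, giving β ≥ (5/7)^(1/3) ≈ 0.894.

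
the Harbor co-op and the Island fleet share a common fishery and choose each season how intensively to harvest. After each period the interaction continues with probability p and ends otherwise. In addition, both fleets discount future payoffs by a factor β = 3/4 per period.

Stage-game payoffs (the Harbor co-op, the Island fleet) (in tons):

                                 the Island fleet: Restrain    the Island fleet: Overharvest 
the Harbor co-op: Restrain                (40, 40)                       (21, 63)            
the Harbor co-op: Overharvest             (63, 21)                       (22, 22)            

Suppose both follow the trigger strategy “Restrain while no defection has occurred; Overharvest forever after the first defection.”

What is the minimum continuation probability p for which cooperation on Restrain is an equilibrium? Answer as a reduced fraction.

92/123

Expected continuation weight on next period's payoff is β·p = 3/4·p, which plays the role of the discount factor.
Cooperation requires 3/4·p ≥ (63−40)/(63−22) = 23/41, hence p ≥ 92/123.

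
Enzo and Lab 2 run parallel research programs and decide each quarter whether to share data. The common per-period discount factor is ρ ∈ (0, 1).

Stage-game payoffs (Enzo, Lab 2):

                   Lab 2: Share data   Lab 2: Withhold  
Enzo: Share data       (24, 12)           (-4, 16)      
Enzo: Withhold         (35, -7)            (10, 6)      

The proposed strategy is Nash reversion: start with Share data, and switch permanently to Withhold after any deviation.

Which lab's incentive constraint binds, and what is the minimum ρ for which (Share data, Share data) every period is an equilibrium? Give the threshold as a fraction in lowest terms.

Enzo's threshold: (35−24)/(35−10) = 11/25.
Lab 2's threshold: (16−12)/(16−6) = 2/5.
11/25 > 2/5, so Enzo binds and ρ* = 11/25.

Enzo; ρ ≥ 11/25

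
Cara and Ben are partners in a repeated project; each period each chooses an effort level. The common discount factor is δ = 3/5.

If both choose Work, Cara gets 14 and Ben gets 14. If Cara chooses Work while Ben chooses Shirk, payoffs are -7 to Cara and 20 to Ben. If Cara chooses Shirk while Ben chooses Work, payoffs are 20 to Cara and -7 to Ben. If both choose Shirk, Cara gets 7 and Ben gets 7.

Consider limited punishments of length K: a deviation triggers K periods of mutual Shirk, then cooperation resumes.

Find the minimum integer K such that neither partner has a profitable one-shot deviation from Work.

2

No profitable deviation requires (14−7)(δ+…+δ^K) ≥ 20−14, i.e. δ+…+δ^K ≥ 6/7 ≈ 0.8571.
With δ = 3/5, the partial sums are K=1: 0.6000, K=2: 0.9600.
K = 2 is the first length at which the sum reaches 0.8571.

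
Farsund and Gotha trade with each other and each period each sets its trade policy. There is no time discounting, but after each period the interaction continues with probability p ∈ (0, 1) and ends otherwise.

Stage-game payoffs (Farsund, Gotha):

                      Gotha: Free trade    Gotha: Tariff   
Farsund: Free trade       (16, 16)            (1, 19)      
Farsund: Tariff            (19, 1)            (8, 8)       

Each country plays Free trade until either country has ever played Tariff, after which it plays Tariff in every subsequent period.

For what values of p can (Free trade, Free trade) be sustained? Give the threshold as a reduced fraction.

3/11

With no time discounting, the continuation probability p plays the role of the discount factor.
Grim-trigger IC: 16/(1−p) ≥ 19 + 8p/(1−p) ⇒ p ≥ (19−16)/(19−8) = 3/11.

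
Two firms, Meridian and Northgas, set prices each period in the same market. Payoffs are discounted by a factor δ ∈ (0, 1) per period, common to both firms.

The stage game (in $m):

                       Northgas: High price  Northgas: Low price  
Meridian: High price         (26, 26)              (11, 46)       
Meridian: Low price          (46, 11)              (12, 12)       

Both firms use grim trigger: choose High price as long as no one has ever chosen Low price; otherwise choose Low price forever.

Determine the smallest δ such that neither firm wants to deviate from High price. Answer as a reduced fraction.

10/17

Under grim trigger the critical discount factor is (T−C)/(T−P) with T = 46, C = 26, P = 12.
δ* = (46−26)/(46−12) = 20/34 = 10/17.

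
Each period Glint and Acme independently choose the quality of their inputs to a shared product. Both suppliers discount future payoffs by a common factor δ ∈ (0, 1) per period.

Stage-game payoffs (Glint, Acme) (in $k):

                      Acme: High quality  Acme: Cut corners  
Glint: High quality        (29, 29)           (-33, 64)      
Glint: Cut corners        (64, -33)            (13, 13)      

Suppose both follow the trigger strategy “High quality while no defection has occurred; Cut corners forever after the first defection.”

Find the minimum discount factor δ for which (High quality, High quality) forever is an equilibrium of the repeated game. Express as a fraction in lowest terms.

29/(1−δ) ≥ 64 + 13δ/(1−δ)
29 ≥ 64 − 51δ
δ ≥ 35/51.

35/51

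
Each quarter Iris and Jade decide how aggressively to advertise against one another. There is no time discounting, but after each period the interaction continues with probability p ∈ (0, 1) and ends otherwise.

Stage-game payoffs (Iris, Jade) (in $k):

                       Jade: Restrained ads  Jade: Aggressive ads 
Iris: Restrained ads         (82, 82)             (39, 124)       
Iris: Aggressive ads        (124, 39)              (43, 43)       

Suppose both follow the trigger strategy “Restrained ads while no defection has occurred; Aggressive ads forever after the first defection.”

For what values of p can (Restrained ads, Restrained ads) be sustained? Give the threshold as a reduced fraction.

Expected cooperation value is 82 + p·82 + p²·82 + … = 82/(1−p); deviation gives 124 + p·43/(1−p).
82 ≥ 124(1−p) + 43p ⇒ 81p ≥ 42 ⇒ p ≥ 42/81 = 14/27.

14/27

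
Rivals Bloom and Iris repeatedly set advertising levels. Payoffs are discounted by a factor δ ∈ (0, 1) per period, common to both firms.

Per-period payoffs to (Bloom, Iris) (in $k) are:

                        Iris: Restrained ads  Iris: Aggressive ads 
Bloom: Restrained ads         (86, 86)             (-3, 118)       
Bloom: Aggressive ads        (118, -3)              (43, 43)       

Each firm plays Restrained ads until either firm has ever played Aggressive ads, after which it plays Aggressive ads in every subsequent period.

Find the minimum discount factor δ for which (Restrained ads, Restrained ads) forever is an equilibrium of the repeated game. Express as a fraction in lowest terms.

32/75

Cooperation forever yields 86 each period: 86/(1−δ).
Deviating yields 118 once, then 43 forever: 118 + 43δ/(1−δ).
No profitable deviation requires 86/(1−δ) ≥ 118 + 43δ/(1−δ).
Multiplying by (1−δ): 86 ≥ 118(1−δ) + 43δ = 118 − 75δ.
So 75δ ≥ 32, i.e. δ ≥ 32/75.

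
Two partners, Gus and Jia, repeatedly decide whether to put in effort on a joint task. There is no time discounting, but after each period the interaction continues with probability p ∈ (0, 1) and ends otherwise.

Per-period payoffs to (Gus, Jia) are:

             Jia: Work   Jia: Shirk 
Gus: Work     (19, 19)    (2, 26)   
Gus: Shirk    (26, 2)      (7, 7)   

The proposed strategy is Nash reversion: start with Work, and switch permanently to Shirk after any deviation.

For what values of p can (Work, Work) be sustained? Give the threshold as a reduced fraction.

7/19

Expected cooperation value is 19 + p·19 + p²·19 + … = 19/(1−p); deviation gives 26 + p·7/(1−p).
19 ≥ 26(1−p) + 7p ⇒ 19p ≥ 7 ⇒ p ≥ 7/19.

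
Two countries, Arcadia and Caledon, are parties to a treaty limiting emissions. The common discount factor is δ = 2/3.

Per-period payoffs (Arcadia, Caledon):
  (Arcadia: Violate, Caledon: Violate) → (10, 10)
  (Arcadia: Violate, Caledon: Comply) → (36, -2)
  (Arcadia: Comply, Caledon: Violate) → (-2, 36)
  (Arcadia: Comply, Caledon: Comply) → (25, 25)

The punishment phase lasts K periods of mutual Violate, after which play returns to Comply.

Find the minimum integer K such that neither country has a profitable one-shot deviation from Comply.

2

No profitable deviation requires (25−10)(δ+…+δ^K) ≥ 36−25, i.e. δ+…+δ^K ≥ 11/15 ≈ 0.7333.
With δ = 2/3, the partial sums are K=1: 0.6667, K=2: 1.1111.
K = 2 is the first length at which the sum reaches 0.7333.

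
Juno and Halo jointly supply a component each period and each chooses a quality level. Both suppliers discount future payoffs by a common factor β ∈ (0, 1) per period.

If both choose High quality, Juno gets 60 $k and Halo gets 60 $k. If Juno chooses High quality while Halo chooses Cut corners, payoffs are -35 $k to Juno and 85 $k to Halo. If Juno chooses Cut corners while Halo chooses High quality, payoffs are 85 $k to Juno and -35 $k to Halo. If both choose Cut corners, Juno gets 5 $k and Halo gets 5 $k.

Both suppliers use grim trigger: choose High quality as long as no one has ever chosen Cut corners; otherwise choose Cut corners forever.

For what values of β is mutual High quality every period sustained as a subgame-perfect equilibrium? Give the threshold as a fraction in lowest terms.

5/16

Cooperation forever yields 60 each period: 60/(1−β).
Deviating yields 85 once, then 5 forever: 85 + 5β/(1−β).
No profitable deviation requires 60/(1−β) ≥ 85 + 5β/(1−β).
Multiplying by (1−β): 60 ≥ 85(1−β) + 5β = 85 − 80β.
So 80β ≥ 25, i.e. β ≥ 25/80 = 5/16.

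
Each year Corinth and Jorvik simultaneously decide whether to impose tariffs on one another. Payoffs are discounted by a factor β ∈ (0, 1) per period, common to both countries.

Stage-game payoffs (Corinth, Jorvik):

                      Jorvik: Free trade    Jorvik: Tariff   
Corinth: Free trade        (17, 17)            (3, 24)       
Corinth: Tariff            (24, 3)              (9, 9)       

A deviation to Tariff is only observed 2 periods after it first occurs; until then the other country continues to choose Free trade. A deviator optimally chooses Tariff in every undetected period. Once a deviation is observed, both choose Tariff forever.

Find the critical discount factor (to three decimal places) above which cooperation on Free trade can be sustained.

0.683

Deviating for the 2 undetected periods gains 24−17 = 7 per period over cooperation, then loses 17−9 = 8 per period forever once punishment starts.
Gain: 7(1 + β + … + β^1); loss: 8·β^2/(1−β).
No profitable deviation ⇔ 7(1−β^2) ≤ 8·β^2, i.e. β^2 ≥ 7/(7+8) = 7/15.
Hence β ≥ (7/15)^(1/2) ≈ 0.683.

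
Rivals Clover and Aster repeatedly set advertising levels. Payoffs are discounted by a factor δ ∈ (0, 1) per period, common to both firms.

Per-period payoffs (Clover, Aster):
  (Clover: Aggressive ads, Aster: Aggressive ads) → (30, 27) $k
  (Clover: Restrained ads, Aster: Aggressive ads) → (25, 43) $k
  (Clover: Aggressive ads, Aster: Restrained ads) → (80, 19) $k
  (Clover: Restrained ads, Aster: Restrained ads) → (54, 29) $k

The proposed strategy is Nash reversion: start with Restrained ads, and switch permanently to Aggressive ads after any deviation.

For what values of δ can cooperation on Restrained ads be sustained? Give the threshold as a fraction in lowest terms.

7/8

For Clover: deviation gain 80−54 = 26, per-period punishment loss 54−30 = 24. IC gives δ ≥ 26/50 = 13/25.
For Aster: gain 14, loss 2 per period, so δ ≥ 14/16 = 7/8.
The tighter constraint is Aster's, so cooperation needs δ ≥ 7/8.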